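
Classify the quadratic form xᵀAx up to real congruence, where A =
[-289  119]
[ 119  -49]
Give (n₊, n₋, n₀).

step 0: pivot -289 → sign −
step 1: row/col 1 already zero → sign 0
signature = (0, 1, 1)

Answer: (0, 1, 1)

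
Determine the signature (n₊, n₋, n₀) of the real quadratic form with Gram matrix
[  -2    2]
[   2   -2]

Answer: (0, 1, 1)

Derivation:
step 0: pivot -2 → sign −
step 1: row/col 1 already zero → sign 0
signature = (0, 1, 1)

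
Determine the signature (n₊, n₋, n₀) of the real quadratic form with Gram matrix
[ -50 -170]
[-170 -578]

Answer: (0, 1, 1)

Derivation:
step 0: pivot -50 → sign −
step 1: row/col 1 already zero → sign 0
signature = (0, 1, 1)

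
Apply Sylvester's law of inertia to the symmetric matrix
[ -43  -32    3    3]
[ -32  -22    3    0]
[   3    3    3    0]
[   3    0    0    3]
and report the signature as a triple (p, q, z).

Answer: (2, 1, 1)

Derivation:
step 0: pivot -43 → sign −
step 1: pivot 78/43 → sign +
step 2: pivot 75/26 → sign +
step 3: row/col 3 already zero → sign 0
signature = (2, 1, 1)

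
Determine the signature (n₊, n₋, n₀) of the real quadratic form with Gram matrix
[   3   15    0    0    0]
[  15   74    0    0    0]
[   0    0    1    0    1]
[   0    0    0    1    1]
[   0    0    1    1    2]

step 0: pivot 3 → sign +
step 1: pivot -1 → sign −
step 2: pivot 1 → sign +
step 3: pivot 1 → sign +
step 4: row/col 4 already zero → sign 0
signature = (3, 1, 1)

Answer: (3, 1, 1)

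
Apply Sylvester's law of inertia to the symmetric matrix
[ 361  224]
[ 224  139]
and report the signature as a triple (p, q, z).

Answer: (2, 0, 0)

Derivation:
step 0: pivot 361 → sign +
step 1: pivot 3/361 → sign +
signature = (2, 0, 0)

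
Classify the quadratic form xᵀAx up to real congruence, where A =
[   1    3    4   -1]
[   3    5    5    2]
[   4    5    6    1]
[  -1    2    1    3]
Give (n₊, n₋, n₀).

step 0: pivot 1 → sign +
step 1: pivot -4 → sign −
step 2: pivot 9/4 → sign +
step 3: pivot 2 → sign +
signature = (3, 1, 0)

Answer: (3, 1, 0)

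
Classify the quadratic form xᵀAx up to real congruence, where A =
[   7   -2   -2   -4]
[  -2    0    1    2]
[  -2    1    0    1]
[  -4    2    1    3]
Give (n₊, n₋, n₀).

step 0: pivot 7 → sign +
step 1: pivot -4/7 → sign −
step 2: pivot -1/4 → sign −
step 3: pivot 3 → sign +
signature = (2, 2, 0)

Answer: (2, 2, 0)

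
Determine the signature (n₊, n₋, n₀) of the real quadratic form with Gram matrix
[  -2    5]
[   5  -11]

step 0: pivot -2 → sign −
step 1: pivot 3/2 → sign +
signature = (1, 1, 0)

Answer: (1, 1, 0)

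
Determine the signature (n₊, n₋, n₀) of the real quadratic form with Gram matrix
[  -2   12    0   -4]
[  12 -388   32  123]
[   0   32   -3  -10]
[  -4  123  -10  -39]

step 0: pivot -2 → sign −
step 1: pivot -316 → sign −
step 2: pivot 19/79 → sign +
step 3: pivot 1/76 → sign +
signature = (2, 2, 0)

Answer: (2, 2, 0)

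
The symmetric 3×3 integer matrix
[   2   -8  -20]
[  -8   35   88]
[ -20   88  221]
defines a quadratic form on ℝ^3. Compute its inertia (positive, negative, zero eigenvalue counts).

step 0: pivot 2 → sign +
step 1: pivot 3 → sign +
step 2: pivot -1/3 → sign −
signature = (2, 1, 0)

Answer: (2, 1, 0)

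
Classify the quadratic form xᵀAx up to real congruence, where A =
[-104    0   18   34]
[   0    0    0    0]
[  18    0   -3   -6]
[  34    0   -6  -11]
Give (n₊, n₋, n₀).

step 0: pivot -104 → sign −
step 1: pivot 3/26 → sign +
step 2: row/col 2 already zero → sign 0
step 3: row/col 3 already zero → sign 0
signature = (1, 1, 2)

Answer: (1, 1, 2)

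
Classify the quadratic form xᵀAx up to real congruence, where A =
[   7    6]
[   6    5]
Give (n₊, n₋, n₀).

step 0: pivot 7 → sign +
step 1: pivot -1/7 → sign −
signature = (1, 1, 0)

Answer: (1, 1, 0)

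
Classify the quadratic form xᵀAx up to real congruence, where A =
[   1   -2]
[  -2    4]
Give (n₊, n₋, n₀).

Answer: (1, 0, 1)

Derivation:
step 0: pivot 1 → sign +
step 1: row/col 1 already zero → sign 0
signature = (1, 0, 1)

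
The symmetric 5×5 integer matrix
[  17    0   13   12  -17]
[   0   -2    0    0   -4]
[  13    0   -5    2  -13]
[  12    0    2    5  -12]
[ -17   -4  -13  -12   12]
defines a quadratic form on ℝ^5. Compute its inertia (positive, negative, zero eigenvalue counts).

step 0: pivot 17 → sign +
step 1: pivot -2 → sign −
step 2: pivot -254/17 → sign −
step 3: pivot -3/127 → sign −
step 4: pivot 3 → sign +
signature = (2, 3, 0)

Answer: (2, 3, 0)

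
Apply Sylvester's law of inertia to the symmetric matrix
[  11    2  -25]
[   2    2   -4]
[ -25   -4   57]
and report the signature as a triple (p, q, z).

Answer: (2, 0, 1)

Derivation:
step 0: pivot 11 → sign +
step 1: pivot 18/11 → sign +
step 2: row/col 2 already zero → sign 0
signature = (2, 0, 1)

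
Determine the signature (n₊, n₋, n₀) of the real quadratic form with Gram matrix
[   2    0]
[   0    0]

Answer: (1, 0, 1)

Derivation:
step 0: pivot 2 → sign +
step 1: row/col 1 already zero → sign 0
signature = (1, 0, 1)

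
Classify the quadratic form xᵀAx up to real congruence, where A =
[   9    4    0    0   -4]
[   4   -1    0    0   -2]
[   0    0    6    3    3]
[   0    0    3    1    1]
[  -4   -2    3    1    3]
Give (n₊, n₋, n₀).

step 0: pivot 9 → sign +
step 1: pivot -25/9 → sign −
step 2: pivot 6 → sign +
step 3: pivot -1/2 → sign −
step 4: pivot 6/25 → sign +
signature = (3, 2, 0)

Answer: (3, 2, 0)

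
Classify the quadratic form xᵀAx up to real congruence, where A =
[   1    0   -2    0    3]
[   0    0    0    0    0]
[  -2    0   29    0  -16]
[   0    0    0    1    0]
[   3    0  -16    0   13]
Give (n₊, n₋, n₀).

step 0: pivot 1 → sign +
step 1: pivot 25 → sign +
step 2: pivot 1 → sign +
step 3: row/col 3 already zero → sign 0
step 4: row/col 4 already zero → sign 0
signature = (3, 0, 2)

Answer: (3, 0, 2)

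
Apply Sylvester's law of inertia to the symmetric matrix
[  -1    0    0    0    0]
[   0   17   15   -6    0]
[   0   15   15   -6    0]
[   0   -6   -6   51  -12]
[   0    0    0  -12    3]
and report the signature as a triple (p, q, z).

Answer: (4, 1, 0)

Derivation:
step 0: pivot -1 → sign −
step 1: pivot 17 → sign +
step 2: pivot 30/17 → sign +
step 3: pivot 243/5 → sign +
step 4: pivot 1/27 → sign +
signature = (4, 1, 0)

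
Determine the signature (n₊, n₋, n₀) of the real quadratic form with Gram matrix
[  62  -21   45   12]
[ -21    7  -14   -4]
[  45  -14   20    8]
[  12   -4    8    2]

step 0: pivot 62 → sign +
step 1: pivot -7/62 → sign −
step 2: pivot 1 → sign +
step 3: pivot -2/7 → sign −
signature = (2, 2, 0)

Answer: (2, 2, 0)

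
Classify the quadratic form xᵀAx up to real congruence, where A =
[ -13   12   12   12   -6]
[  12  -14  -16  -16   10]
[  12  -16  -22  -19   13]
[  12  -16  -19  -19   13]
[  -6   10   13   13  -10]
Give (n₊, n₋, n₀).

Answer: (1, 4, 0)

Derivation:
step 0: pivot -13 → sign −
step 1: pivot -38/13 → sign −
step 2: pivot -50/19 → sign −
step 3: pivot 21/50 → sign +
step 4: pivot -3/7 → sign −
signature = (1, 4, 0)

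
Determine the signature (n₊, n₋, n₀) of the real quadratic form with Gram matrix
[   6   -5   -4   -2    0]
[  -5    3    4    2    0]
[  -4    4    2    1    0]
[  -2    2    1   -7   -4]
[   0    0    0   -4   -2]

step 0: pivot 6 → sign +
step 1: pivot -7/6 → sign −
step 2: pivot -2/7 → sign −
step 3: pivot -15/2 → sign −
step 4: pivot 2/15 → sign +
signature = (2, 3, 0)

Answer: (2, 3, 0)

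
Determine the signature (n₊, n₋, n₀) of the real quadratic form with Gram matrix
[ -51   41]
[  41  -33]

Answer: (0, 2, 0)

Derivation:
step 0: pivot -51 → sign −
step 1: pivot -2/51 → sign −
signature = (0, 2, 0)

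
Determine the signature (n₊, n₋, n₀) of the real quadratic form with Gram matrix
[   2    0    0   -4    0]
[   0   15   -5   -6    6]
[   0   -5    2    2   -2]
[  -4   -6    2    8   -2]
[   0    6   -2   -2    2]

Answer: (3, 2, 0)

Derivation:
step 0: pivot 2 → sign +
step 1: pivot 15 → sign +
step 2: pivot 1/3 → sign +
step 3: pivot -12/5 → sign −
step 4: pivot -1/3 → sign −
signature = (3, 2, 0)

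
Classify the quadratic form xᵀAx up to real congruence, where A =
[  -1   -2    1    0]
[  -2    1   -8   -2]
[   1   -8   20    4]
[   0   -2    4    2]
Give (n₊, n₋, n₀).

step 0: pivot -1 → sign −
step 1: pivot 5 → sign +
step 2: pivot 1 → sign +
step 3: pivot 6/5 → sign +
signature = (3, 1, 0)

Answer: (3, 1, 0)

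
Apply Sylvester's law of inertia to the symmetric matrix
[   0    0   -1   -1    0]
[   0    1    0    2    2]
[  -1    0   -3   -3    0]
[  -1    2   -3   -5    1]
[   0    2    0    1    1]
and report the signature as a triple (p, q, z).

step 0: pivot 1 → sign +
step 1: pivot -3 → sign −
step 2: pivot 1/3 → sign +
step 3: pivot -6 → sign −
step 4: pivot -3/2 → sign −
signature = (2, 3, 0)

Answer: (2, 3, 0)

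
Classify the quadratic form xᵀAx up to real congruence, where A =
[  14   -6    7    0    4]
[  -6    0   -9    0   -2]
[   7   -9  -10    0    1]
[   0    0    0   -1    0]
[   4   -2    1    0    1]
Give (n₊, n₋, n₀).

Answer: (2, 3, 0)

Derivation:
step 0: pivot 14 → sign +
step 1: pivot -18/7 → sign −
step 2: pivot 1/2 → sign +
step 3: pivot -1 → sign −
step 4: pivot -1/3 → sign −
signature = (2, 3, 0)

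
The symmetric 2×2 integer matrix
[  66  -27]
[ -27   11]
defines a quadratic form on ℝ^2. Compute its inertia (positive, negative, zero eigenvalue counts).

step 0: pivot 66 → sign +
step 1: pivot -1/22 → sign −
signature = (1, 1, 0)

Answer: (1, 1, 0)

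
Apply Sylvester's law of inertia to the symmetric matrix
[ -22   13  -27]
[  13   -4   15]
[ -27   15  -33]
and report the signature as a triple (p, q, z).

Answer: (1, 2, 0)

Derivation:
step 0: pivot -22 → sign −
step 1: pivot 81/22 → sign +
step 2: pivot -1/9 → sign −
signature = (1, 2, 0)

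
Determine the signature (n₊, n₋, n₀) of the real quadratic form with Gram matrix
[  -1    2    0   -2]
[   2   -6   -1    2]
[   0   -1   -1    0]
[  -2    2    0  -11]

step 0: pivot -1 → sign −
step 1: pivot -2 → sign −
step 2: pivot -1/2 → sign −
step 3: pivot -3 → sign −
signature = (0, 4, 0)

Answer: (0, 4, 0)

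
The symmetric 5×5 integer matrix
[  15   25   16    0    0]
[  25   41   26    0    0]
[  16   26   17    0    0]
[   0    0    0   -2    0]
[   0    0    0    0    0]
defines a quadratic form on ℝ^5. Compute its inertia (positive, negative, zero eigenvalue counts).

step 0: pivot 15 → sign +
step 1: pivot -2/3 → sign −
step 2: pivot 3/5 → sign +
step 3: pivot -2 → sign −
step 4: row/col 4 already zero → sign 0
signature = (2, 2, 1)

Answer: (2, 2, 1)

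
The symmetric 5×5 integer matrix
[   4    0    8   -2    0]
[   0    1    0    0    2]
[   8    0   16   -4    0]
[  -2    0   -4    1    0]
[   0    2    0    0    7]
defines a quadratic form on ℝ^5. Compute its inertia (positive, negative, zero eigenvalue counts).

Answer: (3, 0, 2)

Derivation:
step 0: pivot 4 → sign +
step 1: pivot 1 → sign +
step 2: pivot 3 → sign +
step 3: row/col 3 already zero → sign 0
step 4: row/col 4 already zero → sign 0
signature = (3, 0, 2)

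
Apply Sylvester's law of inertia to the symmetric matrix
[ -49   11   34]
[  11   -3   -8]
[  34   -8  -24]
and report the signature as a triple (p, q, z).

Answer: (0, 3, 0)

Derivation:
step 0: pivot -49 → sign −
step 1: pivot -26/49 → sign −
step 2: pivot -2/13 → sign −
signature = (0, 3, 0)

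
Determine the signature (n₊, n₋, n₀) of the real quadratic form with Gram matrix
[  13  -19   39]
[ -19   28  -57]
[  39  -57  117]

step 0: pivot 13 → sign +
step 1: pivot 3/13 → sign +
step 2: row/col 2 already zero → sign 0
signature = (2, 0, 1)

Answer: (2, 0, 1)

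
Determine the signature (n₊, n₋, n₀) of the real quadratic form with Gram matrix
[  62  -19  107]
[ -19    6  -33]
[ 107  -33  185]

step 0: pivot 62 → sign +
step 1: pivot 11/62 → sign +
step 2: pivot 1/11 → sign +
signature = (3, 0, 0)

Answer: (3, 0, 0)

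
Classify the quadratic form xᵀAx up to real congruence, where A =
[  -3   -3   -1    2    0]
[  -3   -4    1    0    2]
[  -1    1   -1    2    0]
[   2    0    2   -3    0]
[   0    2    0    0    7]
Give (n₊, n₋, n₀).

step 0: pivot -3 → sign −
step 1: pivot -1 → sign −
step 2: pivot 10/3 → sign +
step 3: pivot 1/5 → sign +
step 4: pivot 3 → sign +
signature = (3, 2, 0)

Answer: (3, 2, 0)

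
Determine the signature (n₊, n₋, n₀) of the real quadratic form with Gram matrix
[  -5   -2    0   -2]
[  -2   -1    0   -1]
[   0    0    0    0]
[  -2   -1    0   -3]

step 0: pivot -5 → sign −
step 1: pivot -1/5 → sign −
step 2: pivot -2 → sign −
step 3: row/col 3 already zero → sign 0
signature = (0, 3, 1)

Answer: (0, 3, 1)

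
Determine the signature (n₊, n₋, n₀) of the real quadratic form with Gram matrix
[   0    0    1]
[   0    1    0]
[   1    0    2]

Answer: (2, 1, 0)

Derivation:
step 0: pivot 1 → sign +
step 1: pivot 2 → sign +
step 2: pivot -1/2 → sign −
signature = (2, 1, 0)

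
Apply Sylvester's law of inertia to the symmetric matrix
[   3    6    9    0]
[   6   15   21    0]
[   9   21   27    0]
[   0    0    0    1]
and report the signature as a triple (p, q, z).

Answer: (3, 1, 0)

Derivation:
step 0: pivot 3 → sign +
step 1: pivot 3 → sign +
step 2: pivot -3 → sign −
step 3: pivot 1 → sign +
signature = (3, 1, 0)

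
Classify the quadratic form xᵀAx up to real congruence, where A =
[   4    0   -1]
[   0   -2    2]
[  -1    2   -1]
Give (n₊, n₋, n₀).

Answer: (2, 1, 0)

Derivation:
step 0: pivot 4 → sign +
step 1: pivot -2 → sign −
step 2: pivot 3/4 → sign +
signature = (2, 1, 0)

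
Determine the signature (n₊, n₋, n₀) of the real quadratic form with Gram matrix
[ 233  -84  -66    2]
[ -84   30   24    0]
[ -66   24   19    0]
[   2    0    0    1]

step 0: pivot 233 → sign +
step 1: pivot -66/233 → sign −
step 2: pivot 5/11 → sign +
step 3: pivot 1/5 → sign +
signature = (3, 1, 0)

Answer: (3, 1, 0)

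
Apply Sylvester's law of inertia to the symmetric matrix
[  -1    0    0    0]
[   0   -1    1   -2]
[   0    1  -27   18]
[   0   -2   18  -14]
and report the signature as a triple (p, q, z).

Answer: (0, 4, 0)

Derivation:
step 0: pivot -1 → sign −
step 1: pivot -1 → sign −
step 2: pivot -26 → sign −
step 3: pivot -2/13 → sign −
signature = (0, 4, 0)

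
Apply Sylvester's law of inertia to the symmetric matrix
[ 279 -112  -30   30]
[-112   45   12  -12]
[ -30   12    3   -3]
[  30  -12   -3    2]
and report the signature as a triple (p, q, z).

step 0: pivot 279 → sign +
step 1: pivot 11/279 → sign +
step 2: pivot -3/11 → sign −
step 3: pivot -1 → sign −
signature = (2, 2, 0)

Answer: (2, 2, 0)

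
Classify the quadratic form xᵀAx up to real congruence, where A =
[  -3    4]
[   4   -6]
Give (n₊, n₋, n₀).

step 0: pivot -3 → sign −
step 1: pivot -2/3 → sign −
signature = (0, 2, 0)

Answer: (0, 2, 0)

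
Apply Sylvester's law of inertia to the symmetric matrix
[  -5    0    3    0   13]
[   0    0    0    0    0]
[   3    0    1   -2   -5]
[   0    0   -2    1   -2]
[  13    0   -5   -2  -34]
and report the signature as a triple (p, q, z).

Answer: (1, 3, 1)

Derivation:
step 0: pivot -5 → sign −
step 1: pivot 14/5 → sign +
step 2: pivot -3/7 → sign −
step 3: pivot -3 → sign −
step 4: row/col 4 already zero → sign 0
signature = (1, 3, 1)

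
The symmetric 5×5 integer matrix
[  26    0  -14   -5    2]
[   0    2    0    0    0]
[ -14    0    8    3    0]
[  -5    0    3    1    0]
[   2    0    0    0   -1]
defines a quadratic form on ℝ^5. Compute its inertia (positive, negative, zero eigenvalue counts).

Answer: (3, 2, 0)

Derivation:
step 0: pivot 26 → sign +
step 1: pivot 2 → sign +
step 2: pivot 6/13 → sign +
step 3: pivot -1/6 → sign −
step 4: pivot -3 → sign −
signature = (3, 2, 0)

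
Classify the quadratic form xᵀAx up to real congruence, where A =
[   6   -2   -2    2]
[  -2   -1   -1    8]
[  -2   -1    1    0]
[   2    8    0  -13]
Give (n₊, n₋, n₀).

step 0: pivot 6 → sign +
step 1: pivot -5/3 → sign −
step 2: pivot 2 → sign +
step 3: pivot -3/5 → sign −
signature = (2, 2, 0)

Answer: (2, 2, 0)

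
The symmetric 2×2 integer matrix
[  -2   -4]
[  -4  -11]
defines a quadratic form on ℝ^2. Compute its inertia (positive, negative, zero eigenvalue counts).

step 0: pivot -2 → sign −
step 1: pivot -3 → sign −
signature = (0, 2, 0)

Answer: (0, 2, 0)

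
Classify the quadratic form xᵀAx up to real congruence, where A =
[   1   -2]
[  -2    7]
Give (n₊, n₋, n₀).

Answer: (2, 0, 0)

Derivation:
step 0: pivot 1 → sign +
step 1: pivot 3 → sign +
signature = (2, 0, 0)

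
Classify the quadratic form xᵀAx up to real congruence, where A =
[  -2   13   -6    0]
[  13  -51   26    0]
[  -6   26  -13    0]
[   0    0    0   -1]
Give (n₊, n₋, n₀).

Answer: (1, 3, 0)

Derivation:
step 0: pivot -2 → sign −
step 1: pivot 67/2 → sign +
step 2: pivot -3/67 → sign −
step 3: pivot -1 → sign −
signature = (1, 3, 0)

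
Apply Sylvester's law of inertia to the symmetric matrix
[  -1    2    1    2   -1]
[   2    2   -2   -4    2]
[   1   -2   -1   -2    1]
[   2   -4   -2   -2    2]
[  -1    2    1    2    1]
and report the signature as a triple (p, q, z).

Answer: (3, 1, 1)

Derivation:
step 0: pivot -1 → sign −
step 1: pivot 6 → sign +
step 2: pivot 2 → sign +
step 3: pivot 2 → sign +
step 4: row/col 4 already zero → sign 0
signature = (3, 1, 1)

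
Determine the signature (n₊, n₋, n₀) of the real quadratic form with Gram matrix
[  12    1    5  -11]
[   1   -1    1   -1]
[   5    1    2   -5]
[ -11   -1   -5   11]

Answer: (2, 1, 1)

Derivation:
step 0: pivot 12 → sign +
step 1: pivot -13/12 → sign −
step 2: pivot 3/13 → sign +
step 3: row/col 3 already zero → sign 0
signature = (2, 1, 1)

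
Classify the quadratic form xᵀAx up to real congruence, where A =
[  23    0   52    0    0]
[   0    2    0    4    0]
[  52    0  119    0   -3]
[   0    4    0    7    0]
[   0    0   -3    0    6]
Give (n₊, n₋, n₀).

Answer: (3, 2, 0)

Derivation:
step 0: pivot 23 → sign +
step 1: pivot 2 → sign +
step 2: pivot 33/23 → sign +
step 3: pivot -1 → sign −
step 4: pivot -3/11 → sign −
signature = (3, 2, 0)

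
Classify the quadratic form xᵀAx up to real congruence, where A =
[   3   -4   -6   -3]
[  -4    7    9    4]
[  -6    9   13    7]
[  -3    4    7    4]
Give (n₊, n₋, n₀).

Answer: (3, 1, 0)

Derivation:
step 0: pivot 3 → sign +
step 1: pivot 5/3 → sign +
step 2: pivot 2/5 → sign +
step 3: pivot -3/2 → sign −
signature = (3, 1, 0)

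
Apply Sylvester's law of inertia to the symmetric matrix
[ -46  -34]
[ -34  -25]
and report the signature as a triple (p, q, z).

Answer: (1, 1, 0)

Derivation:
step 0: pivot -46 → sign −
step 1: pivot 3/23 → sign +
signature = (1, 1, 0)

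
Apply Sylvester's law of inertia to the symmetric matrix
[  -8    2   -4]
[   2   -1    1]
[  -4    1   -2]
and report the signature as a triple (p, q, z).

step 0: pivot -8 → sign −
step 1: pivot -1/2 → sign −
step 2: row/col 2 already zero → sign 0
signature = (0, 2, 1)

Answer: (0, 2, 1)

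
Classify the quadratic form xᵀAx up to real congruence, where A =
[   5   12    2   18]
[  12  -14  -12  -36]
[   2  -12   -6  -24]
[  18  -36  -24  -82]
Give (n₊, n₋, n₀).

step 0: pivot 5 → sign +
step 1: pivot -214/5 → sign −
step 2: pivot -22/107 → sign −
step 3: pivot -2/11 → sign −
signature = (1, 3, 0)

Answer: (1, 3, 0)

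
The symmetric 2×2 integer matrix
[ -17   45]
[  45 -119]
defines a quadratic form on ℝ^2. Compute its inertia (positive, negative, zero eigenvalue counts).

step 0: pivot -17 → sign −
step 1: pivot 2/17 → sign +
signature = (1, 1, 0)

Answer: (1, 1, 0)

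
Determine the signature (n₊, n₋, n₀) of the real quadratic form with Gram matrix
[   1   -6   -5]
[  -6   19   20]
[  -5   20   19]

Answer: (1, 2, 0)

Derivation:
step 0: pivot 1 → sign +
step 1: pivot -17 → sign −
step 2: pivot -2/17 → sign −
signature = (1, 2, 0)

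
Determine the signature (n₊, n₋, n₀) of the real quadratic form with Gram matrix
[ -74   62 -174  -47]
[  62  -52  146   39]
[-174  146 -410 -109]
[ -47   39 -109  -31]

step 0: pivot -74 → sign −
step 1: pivot -2/37 → sign −
step 2: pivot 3/2 → sign +
step 3: row/col 3 already zero → sign 0
signature = (1, 2, 1)

Answer: (1, 2, 1)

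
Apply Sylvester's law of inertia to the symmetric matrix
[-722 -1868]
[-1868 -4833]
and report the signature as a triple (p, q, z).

Answer: (0, 2, 0)

Derivation:
step 0: pivot -722 → sign −
step 1: pivot -1/361 → sign −
signature = (0, 2, 0)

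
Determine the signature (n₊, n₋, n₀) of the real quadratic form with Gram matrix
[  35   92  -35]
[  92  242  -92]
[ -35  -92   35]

step 0: pivot 35 → sign +
step 1: pivot 6/35 → sign +
step 2: row/col 2 already zero → sign 0
signature = (2, 0, 1)

Answer: (2, 0, 1)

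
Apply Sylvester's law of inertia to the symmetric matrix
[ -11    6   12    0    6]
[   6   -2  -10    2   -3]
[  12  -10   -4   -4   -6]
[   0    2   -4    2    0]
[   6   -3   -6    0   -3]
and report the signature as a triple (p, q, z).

Answer: (2, 2, 1)

Derivation:
step 0: pivot -11 → sign −
step 1: pivot 14/11 → sign +
step 2: pivot -2/7 → sign −
step 3: pivot 6 → sign +
step 4: row/col 4 already zero → sign 0
signature = (2, 2, 1)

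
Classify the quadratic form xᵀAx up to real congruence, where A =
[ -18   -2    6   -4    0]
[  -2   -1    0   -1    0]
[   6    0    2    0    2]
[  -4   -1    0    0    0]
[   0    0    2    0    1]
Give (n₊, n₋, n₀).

step 0: pivot -18 → sign −
step 1: pivot -7/9 → sign −
step 2: pivot 32/7 → sign +
step 3: pivot 9/8 → sign +
step 4: row/col 4 already zero → sign 0
signature = (2, 2, 1)

Answer: (2, 2, 1)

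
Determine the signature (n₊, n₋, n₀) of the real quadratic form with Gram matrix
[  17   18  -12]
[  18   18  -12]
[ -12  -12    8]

Answer: (1, 1, 1)

Derivation:
step 0: pivot 17 → sign +
step 1: pivot -18/17 → sign −
step 2: row/col 2 already zero → sign 0
signature = (1, 1, 1)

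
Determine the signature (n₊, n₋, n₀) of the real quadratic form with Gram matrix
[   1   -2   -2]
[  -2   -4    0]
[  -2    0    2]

step 0: pivot 1 → sign +
step 1: pivot -8 → sign −
step 2: row/col 2 already zero → sign 0
signature = (1, 1, 1)

Answer: (1, 1, 1)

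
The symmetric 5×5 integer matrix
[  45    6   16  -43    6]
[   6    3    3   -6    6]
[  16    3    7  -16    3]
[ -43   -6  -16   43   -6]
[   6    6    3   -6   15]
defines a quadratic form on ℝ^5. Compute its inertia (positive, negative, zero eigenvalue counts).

Answer: (5, 0, 0)

Derivation:
step 0: pivot 45 → sign +
step 1: pivot 11/5 → sign +
step 2: pivot 32/33 → sign +
step 3: pivot 3/2 → sign +
step 4: pivot 3/8 → sign +
signature = (5, 0, 0)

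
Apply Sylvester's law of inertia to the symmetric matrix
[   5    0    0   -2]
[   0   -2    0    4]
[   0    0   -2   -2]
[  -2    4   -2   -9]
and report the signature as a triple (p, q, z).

step 0: pivot 5 → sign +
step 1: pivot -2 → sign −
step 2: pivot -2 → sign −
step 3: pivot 1/5 → sign +
signature = (2, 2, 0)

Answer: (2, 2, 0)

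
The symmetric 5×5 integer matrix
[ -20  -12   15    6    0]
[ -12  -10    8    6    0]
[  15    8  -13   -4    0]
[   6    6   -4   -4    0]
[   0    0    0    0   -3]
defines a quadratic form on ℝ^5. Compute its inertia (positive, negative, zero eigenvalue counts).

Answer: (0, 5, 0)

Derivation:
step 0: pivot -20 → sign −
step 1: pivot -14/5 → sign −
step 2: pivot -39/28 → sign −
step 3: pivot -2/39 → sign −
step 4: pivot -3 → sign −
signature = (0, 5, 0)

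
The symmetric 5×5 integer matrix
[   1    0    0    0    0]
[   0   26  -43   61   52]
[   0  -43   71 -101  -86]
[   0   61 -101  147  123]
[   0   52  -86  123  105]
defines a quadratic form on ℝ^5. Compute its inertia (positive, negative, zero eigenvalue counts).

step 0: pivot 1 → sign +
step 1: pivot 26 → sign +
step 2: pivot -3/26 → sign −
step 3: pivot 4 → sign +
step 4: pivot 3/4 → sign +
signature = (4, 1, 0)

Answer: (4, 1, 0)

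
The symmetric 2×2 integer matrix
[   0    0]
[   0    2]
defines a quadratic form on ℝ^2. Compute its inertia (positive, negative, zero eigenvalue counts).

step 0: pivot 2 → sign +
step 1: row/col 1 already zero → sign 0
signature = (1, 0, 1)

Answer: (1, 0, 1)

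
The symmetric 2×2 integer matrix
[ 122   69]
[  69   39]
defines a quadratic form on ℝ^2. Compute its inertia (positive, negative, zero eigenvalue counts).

Answer: (1, 1, 0)

Derivation:
step 0: pivot 122 → sign +
step 1: pivot -3/122 → sign −
signature = (1, 1, 0)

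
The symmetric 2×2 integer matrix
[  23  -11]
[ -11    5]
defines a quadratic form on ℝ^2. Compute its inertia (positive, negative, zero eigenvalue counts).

Answer: (1, 1, 0)

Derivation:
step 0: pivot 23 → sign +
step 1: pivot -6/23 → sign −
signature = (1, 1, 0)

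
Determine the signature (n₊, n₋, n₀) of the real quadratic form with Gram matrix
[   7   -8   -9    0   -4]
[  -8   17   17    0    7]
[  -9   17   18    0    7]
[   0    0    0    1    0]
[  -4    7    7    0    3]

Answer: (4, 1, 0)

Derivation:
step 0: pivot 7 → sign +
step 1: pivot 55/7 → sign +
step 2: pivot 38/55 → sign +
step 3: pivot 1 → sign +
step 4: pivot -2/19 → sign −
signature = (4, 1, 0)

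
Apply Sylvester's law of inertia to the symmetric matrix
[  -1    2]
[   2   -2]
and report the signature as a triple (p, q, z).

Answer: (1, 1, 0)

Derivation:
step 0: pivot -1 → sign −
step 1: pivot 2 → sign +
signature = (1, 1, 0)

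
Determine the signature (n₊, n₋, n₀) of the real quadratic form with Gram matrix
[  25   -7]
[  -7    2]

Answer: (2, 0, 0)

Derivation:
step 0: pivot 25 → sign +
step 1: pivot 1/25 → sign +
signature = (2, 0, 0)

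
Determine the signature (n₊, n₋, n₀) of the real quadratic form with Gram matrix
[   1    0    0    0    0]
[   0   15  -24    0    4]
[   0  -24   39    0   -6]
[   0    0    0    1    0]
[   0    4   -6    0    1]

Answer: (4, 1, 0)

Derivation:
step 0: pivot 1 → sign +
step 1: pivot 15 → sign +
step 2: pivot 3/5 → sign +
step 3: pivot 1 → sign +
step 4: pivot -1/3 → sign −
signature = (4, 1, 0)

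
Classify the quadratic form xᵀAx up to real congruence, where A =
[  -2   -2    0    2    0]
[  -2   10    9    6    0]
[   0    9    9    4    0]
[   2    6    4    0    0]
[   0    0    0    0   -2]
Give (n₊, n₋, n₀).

step 0: pivot -2 → sign −
step 1: pivot 12 → sign +
step 2: pivot 9/4 → sign +
step 3: pivot 2/9 → sign +
step 4: pivot -2 → sign −
signature = (3, 2, 0)

Answer: (3, 2, 0)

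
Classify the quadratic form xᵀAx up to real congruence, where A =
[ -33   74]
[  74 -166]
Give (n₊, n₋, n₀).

Answer: (0, 2, 0)

Derivation:
step 0: pivot -33 → sign −
step 1: pivot -2/33 → sign −
signature = (0, 2, 0)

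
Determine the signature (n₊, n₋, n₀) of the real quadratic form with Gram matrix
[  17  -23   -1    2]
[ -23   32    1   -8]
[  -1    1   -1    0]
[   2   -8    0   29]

step 0: pivot 17 → sign +
step 1: pivot 15/17 → sign +
step 2: pivot -6/5 → sign −
step 3: pivot 1/3 → sign +
signature = (3, 1, 0)

Answer: (3, 1, 0)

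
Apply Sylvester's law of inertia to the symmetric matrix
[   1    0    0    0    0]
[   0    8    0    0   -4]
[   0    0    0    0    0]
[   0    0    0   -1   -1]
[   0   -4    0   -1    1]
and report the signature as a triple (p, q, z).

Answer: (2, 1, 2)

Derivation:
step 0: pivot 1 → sign +
step 1: pivot 8 → sign +
step 2: pivot -1 → sign −
step 3: row/col 3 already zero → sign 0
step 4: row/col 4 already zero → sign 0
signature = (2, 1, 2)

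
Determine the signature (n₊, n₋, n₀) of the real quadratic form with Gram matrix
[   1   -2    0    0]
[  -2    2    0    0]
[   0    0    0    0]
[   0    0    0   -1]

Answer: (1, 2, 1)

Derivation:
step 0: pivot 1 → sign +
step 1: pivot -2 → sign −
step 2: pivot -1 → sign −
step 3: row/col 3 already zero → sign 0
signature = (1, 2, 1)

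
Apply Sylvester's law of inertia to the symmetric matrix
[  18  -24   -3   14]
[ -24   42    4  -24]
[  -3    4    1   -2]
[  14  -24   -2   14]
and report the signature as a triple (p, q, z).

step 0: pivot 18 → sign +
step 1: pivot 10 → sign +
step 2: pivot 1/2 → sign +
step 3: pivot 2/45 → sign +
signature = (4, 0, 0)

Answer: (4, 0, 0)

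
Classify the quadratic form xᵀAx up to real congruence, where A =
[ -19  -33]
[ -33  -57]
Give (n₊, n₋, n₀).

step 0: pivot -19 → sign −
step 1: pivot 6/19 → sign +
signature = (1, 1, 0)

Answer: (1, 1, 0)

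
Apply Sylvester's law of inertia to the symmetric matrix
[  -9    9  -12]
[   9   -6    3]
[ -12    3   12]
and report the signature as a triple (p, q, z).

step 0: pivot -9 → sign −
step 1: pivot 3 → sign +
step 2: pivot 1 → sign +
signature = (2, 1, 0)

Answer: (2, 1, 0)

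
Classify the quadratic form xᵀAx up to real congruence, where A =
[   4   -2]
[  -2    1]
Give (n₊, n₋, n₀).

Answer: (1, 0, 1)

Derivation:
step 0: pivot 4 → sign +
step 1: row/col 1 already zero → sign 0
signature = (1, 0, 1)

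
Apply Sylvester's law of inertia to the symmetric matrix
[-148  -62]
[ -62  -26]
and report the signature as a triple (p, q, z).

Answer: (0, 2, 0)

Derivation:
step 0: pivot -148 → sign −
step 1: pivot -1/37 → sign −
signature = (0, 2, 0)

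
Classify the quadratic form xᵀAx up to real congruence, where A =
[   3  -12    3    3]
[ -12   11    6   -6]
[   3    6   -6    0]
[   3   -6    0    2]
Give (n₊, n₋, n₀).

Answer: (1, 2, 1)

Derivation:
step 0: pivot 3 → sign +
step 1: pivot -37 → sign −
step 2: pivot -9/37 → sign −
step 3: row/col 3 already zero → sign 0
signature = (1, 2, 1)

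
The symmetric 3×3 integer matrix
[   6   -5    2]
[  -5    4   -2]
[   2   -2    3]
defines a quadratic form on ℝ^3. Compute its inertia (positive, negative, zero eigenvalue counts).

Answer: (2, 1, 0)

Derivation:
step 0: pivot 6 → sign +
step 1: pivot -1/6 → sign −
step 2: pivot 3 → sign +
signature = (2, 1, 0)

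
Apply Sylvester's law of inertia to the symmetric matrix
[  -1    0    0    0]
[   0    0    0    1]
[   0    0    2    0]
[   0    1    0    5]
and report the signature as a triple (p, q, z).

step 0: pivot -1 → sign −
step 1: pivot 2 → sign +
step 2: pivot 5 → sign +
step 3: pivot -1/5 → sign −
signature = (2, 2, 0)

Answer: (2, 2, 0)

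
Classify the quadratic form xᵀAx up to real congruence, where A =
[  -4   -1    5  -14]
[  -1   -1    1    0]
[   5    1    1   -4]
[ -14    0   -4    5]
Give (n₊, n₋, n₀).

step 0: pivot -4 → sign −
step 1: pivot -3/4 → sign −
step 2: pivot 22/3 → sign +
step 3: pivot 3/11 → sign +
signature = (2, 2, 0)

Answer: (2, 2, 0)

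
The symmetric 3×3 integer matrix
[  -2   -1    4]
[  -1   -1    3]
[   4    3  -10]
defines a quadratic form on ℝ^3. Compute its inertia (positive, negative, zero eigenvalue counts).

step 0: pivot -2 → sign −
step 1: pivot -1/2 → sign −
step 2: row/col 2 already zero → sign 0
signature = (0, 2, 1)

Answer: (0, 2, 1)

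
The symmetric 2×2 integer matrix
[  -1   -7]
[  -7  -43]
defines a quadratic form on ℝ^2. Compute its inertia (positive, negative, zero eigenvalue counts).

Answer: (1, 1, 0)

Derivation:
step 0: pivot -1 → sign −
step 1: pivot 6 → sign +
signature = (1, 1, 0)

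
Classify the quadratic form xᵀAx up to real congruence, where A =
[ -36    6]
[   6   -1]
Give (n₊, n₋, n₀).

step 0: pivot -36 → sign −
step 1: row/col 1 already zero → sign 0
signature = (0, 1, 1)

Answer: (0, 1, 1)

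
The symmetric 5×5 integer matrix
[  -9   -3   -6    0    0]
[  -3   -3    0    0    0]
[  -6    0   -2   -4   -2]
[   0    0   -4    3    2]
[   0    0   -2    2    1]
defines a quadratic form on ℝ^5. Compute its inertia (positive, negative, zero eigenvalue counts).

step 0: pivot -9 → sign −
step 1: pivot -2 → sign −
step 2: pivot 4 → sign +
step 3: pivot -1 → sign −
step 4: row/col 4 already zero → sign 0
signature = (1, 3, 1)

Answer: (1, 3, 1)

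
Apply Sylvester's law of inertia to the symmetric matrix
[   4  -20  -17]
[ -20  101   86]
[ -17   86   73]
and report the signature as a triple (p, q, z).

step 0: pivot 4 → sign +
step 1: pivot 1 → sign +
step 2: pivot -1/4 → sign −
signature = (2, 1, 0)

Answer: (2, 1, 0)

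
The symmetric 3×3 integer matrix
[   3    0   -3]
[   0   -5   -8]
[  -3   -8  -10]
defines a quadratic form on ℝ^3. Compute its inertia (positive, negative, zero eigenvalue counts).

step 0: pivot 3 → sign +
step 1: pivot -5 → sign −
step 2: pivot -1/5 → sign −
signature = (1, 2, 0)

Answer: (1, 2, 0)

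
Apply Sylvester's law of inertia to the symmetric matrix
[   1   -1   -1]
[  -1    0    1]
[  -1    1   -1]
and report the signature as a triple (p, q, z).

Answer: (1, 2, 0)

Derivation:
step 0: pivot 1 → sign +
step 1: pivot -1 → sign −
step 2: pivot -2 → sign −
signature = (1, 2, 0)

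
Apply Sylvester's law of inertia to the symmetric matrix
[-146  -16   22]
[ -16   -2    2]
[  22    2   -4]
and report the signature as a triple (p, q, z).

Answer: (0, 2, 1)

Derivation:
step 0: pivot -146 → sign −
step 1: pivot -18/73 → sign −
step 2: row/col 2 already zero → sign 0
signature = (0, 2, 1)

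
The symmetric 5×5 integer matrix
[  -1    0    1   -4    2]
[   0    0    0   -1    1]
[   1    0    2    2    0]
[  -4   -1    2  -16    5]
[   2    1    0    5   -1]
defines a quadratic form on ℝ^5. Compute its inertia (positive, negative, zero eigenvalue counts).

step 0: pivot -1 → sign −
step 1: pivot 3 → sign +
step 2: pivot -4/3 → sign −
step 3: pivot 3/4 → sign +
step 4: pivot -3 → sign −
signature = (2, 3, 0)

Answer: (2, 3, 0)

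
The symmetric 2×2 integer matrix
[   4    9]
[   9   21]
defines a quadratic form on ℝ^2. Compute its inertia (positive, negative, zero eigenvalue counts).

step 0: pivot 4 → sign +
step 1: pivot 3/4 → sign +
signature = (2, 0, 0)

Answer: (2, 0, 0)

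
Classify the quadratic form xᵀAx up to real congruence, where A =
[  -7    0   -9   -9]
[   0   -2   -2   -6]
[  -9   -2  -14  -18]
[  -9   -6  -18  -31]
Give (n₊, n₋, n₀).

Answer: (0, 4, 0)

Derivation:
step 0: pivot -7 → sign −
step 1: pivot -2 → sign −
step 2: pivot -3/7 → sign −
step 3: pivot -1 → sign −
signature = (0, 4, 0)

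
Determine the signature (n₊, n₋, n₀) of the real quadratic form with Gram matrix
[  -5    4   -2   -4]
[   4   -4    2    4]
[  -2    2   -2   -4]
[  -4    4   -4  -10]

Answer: (0, 4, 0)

Derivation:
step 0: pivot -5 → sign −
step 1: pivot -4/5 → sign −
step 2: pivot -1 → sign −
step 3: pivot -2 → sign −
signature = (0, 4, 0)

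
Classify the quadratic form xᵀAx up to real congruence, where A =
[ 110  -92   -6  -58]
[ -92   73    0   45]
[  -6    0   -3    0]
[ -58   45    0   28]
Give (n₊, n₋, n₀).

Answer: (2, 2, 0)

Derivation:
step 0: pivot 110 → sign +
step 1: pivot -217/55 → sign −
step 2: pivot 663/217 → sign +
step 3: pivot -3/221 → sign −
signature = (2, 2, 0)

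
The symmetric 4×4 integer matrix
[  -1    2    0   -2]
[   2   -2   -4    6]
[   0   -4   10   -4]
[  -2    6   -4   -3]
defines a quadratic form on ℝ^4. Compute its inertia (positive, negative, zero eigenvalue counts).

step 0: pivot -1 → sign −
step 1: pivot 2 → sign +
step 2: pivot 2 → sign +
step 3: pivot -1 → sign −
signature = (2, 2, 0)

Answer: (2, 2, 0)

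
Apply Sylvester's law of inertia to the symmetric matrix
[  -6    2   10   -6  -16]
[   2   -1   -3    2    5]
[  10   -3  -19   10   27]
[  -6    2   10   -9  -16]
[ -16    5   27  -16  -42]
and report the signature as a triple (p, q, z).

Answer: (1, 4, 0)

Derivation:
step 0: pivot -6 → sign −
step 1: pivot -1/3 → sign −
step 2: pivot -2 → sign −
step 3: pivot -3 → sign −
step 4: pivot 1 → sign +
signature = (1, 4, 0)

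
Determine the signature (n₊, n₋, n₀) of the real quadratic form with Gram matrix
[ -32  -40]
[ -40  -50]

step 0: pivot -32 → sign −
step 1: row/col 1 already zero → sign 0
signature = (0, 1, 1)

Answer: (0, 1, 1)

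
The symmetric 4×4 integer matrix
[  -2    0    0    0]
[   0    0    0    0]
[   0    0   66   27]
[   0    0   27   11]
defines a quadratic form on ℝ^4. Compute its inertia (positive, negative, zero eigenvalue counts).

step 0: pivot -2 → sign −
step 1: pivot 66 → sign +
step 2: pivot -1/22 → sign −
step 3: row/col 3 already zero → sign 0
signature = (1, 2, 1)

Answer: (1, 2, 1)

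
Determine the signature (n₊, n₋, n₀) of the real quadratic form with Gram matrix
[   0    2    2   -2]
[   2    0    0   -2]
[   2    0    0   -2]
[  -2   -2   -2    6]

Answer: (2, 1, 1)

Derivation:
step 0: pivot 4 → sign +
step 1: pivot -1 → sign −
step 2: pivot 2 → sign +
step 3: row/col 3 already zero → sign 0
signature = (2, 1, 1)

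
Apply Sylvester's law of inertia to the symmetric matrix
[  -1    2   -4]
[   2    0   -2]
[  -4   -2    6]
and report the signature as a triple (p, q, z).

Answer: (1, 2, 0)

Derivation:
step 0: pivot -1 → sign −
step 1: pivot 4 → sign +
step 2: pivot -3 → sign −
signature = (1, 2, 0)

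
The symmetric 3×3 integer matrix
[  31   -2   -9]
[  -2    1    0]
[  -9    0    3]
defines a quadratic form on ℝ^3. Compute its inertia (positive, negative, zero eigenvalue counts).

Answer: (2, 0, 1)

Derivation:
step 0: pivot 31 → sign +
step 1: pivot 27/31 → sign +
step 2: row/col 2 already zero → sign 0
signature = (2, 0, 1)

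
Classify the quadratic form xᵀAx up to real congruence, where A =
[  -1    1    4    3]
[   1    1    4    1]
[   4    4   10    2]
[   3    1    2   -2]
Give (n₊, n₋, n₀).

step 0: pivot -1 → sign −
step 1: pivot 2 → sign +
step 2: pivot -6 → sign −
step 3: pivot -1/3 → sign −
signature = (1, 3, 0)

Answer: (1, 3, 0)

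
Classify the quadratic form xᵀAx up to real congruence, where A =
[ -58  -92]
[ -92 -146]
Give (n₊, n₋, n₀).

step 0: pivot -58 → sign −
step 1: pivot -2/29 → sign −
signature = (0, 2, 0)

Answer: (0, 2, 0)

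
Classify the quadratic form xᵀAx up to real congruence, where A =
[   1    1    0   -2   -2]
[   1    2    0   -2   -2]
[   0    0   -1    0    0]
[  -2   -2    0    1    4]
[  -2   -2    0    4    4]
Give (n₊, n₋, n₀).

step 0: pivot 1 → sign +
step 1: pivot 1 → sign +
step 2: pivot -1 → sign −
step 3: pivot -3 → sign −
step 4: row/col 4 already zero → sign 0
signature = (2, 2, 1)

Answer: (2, 2, 1)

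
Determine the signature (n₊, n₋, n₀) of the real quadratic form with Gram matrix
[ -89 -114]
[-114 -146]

Answer: (1, 1, 0)

Derivation:
step 0: pivot -89 → sign −
step 1: pivot 2/89 → sign +
signature = (1, 1, 0)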